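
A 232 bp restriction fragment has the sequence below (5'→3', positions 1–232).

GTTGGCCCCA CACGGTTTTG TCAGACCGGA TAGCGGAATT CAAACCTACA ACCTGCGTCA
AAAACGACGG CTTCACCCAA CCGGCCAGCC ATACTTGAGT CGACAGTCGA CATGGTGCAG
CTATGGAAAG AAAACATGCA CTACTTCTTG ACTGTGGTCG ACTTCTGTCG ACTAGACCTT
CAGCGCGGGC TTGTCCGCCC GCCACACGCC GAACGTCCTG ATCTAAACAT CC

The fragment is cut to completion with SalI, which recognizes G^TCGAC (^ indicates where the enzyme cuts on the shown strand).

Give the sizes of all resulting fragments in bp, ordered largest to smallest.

99, 65, 51, 10, 7 bp

SalI sites (GTCGAC) start at positions 99, 106, 157, 167.
SalI cuts after the first base of each site, so after positions 99, 106, 157, 167.
Linear molecule, 4 cuts → 5 fragments:
  1–99 → 99 bp
  100–106 → 7 bp
  107–157 → 51 bp
  158–167 → 10 bp
  168–232 → 65 bp
Sorted largest to smallest: 99, 65, 51, 10, 7 bp.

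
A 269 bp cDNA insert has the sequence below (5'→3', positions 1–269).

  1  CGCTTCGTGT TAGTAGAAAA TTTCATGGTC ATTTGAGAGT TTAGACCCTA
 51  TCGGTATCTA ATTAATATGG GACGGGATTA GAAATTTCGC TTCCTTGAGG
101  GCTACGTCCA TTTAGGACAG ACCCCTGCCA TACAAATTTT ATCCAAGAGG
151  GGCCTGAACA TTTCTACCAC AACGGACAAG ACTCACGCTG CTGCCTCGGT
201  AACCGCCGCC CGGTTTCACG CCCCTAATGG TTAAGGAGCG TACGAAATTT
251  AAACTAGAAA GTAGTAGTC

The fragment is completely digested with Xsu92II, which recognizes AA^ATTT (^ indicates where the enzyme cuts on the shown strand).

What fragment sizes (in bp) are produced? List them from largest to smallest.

111, 64, 52, 23, 19 bp

Xsu92II sites (AAATTT) start at positions 18, 82, 134, 245.
Xsu92II cuts after base 2 of each site, so after positions 19, 83, 135, 246.
Linear molecule, 4 cuts → 5 fragments:
  1–19 → 19 bp
  20–83 → 64 bp
  84–135 → 52 bp
  136–246 → 111 bp
  247–269 → 23 bp
Sorted largest to smallest: 111, 64, 52, 23, 19 bp.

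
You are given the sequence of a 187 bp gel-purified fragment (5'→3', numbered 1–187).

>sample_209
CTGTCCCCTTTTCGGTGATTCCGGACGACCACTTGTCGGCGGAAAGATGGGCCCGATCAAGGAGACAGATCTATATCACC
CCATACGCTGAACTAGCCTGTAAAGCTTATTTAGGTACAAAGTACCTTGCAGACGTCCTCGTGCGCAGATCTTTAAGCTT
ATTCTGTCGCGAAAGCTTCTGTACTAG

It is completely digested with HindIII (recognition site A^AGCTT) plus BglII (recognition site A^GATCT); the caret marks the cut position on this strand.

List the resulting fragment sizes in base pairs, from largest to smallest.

67, 44, 36, 18, 14, 8 bp

HindIII sites (AAGCTT) start at positions 103, 155, 173.
HindIII cuts after the first base of each site, so after positions 103, 155, 173.
BglII sites (AGATCT) start at positions 67, 147.
BglII cuts after the first base of each site, so after positions 67, 147.
Combined cut positions: 67, 103, 147, 155, 173.
Linear molecule, 5 cuts → 6 fragments:
  1–67 → 67 bp
  68–103 → 36 bp
  104–147 → 44 bp
  148–155 → 8 bp
  156–173 → 18 bp
  174–187 → 14 bp
Sorted largest to smallest: 67, 44, 36, 18, 14, 8 bp.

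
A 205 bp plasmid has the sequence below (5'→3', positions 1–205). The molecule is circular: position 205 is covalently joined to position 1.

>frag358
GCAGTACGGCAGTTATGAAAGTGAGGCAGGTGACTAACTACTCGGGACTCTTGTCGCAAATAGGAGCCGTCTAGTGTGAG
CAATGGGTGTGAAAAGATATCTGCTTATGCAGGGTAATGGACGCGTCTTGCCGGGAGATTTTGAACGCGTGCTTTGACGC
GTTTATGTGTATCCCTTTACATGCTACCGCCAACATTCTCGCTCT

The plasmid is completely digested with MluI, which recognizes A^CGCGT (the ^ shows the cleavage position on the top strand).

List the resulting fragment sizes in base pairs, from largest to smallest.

MluI sites (ACGCGT) start at positions 121, 145, 157.
MluI cuts after the first base of each site, so after positions 121, 145, 157.
Circular molecule, 3 cuts → 3 fragments:
  122–145 → 24 bp
  146–157 → 12 bp
  158–205 then 1–121 → 48 + 121 = 169 bp
Sorted largest to smallest: 169, 24, 12 bp.

169, 24, 12 bp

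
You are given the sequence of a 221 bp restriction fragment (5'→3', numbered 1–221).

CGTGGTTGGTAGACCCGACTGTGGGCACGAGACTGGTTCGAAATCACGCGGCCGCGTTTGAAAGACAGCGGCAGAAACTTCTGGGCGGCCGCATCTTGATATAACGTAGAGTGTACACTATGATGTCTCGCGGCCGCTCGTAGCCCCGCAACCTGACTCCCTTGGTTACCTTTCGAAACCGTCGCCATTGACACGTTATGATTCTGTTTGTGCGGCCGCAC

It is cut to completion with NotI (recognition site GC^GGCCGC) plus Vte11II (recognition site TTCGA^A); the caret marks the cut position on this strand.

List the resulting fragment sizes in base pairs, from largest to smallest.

NotI sites (GCGGCCGC) start at positions 48, 85, 130, 212.
NotI cuts after base 2 of each site, so after positions 49, 86, 131, 213.
Vte11II sites (TTCGAA) start at positions 37, 172.
Vte11II cuts after base 5 of each site (before the last base), so after positions 41, 176.
Combined cut positions: 41, 49, 86, 131, 176, 213.
Linear molecule, 6 cuts → 7 fragments:
  1–41 → 41 bp
  42–49 → 8 bp
  50–86 → 37 bp
  87–131 → 45 bp
  132–176 → 45 bp
  177–213 → 37 bp
  214–221 → 8 bp
Sorted largest to smallest: 45, 45, 41, 37, 37, 8, 8 bp.

45, 45, 41, 37, 37, 8, 8 bp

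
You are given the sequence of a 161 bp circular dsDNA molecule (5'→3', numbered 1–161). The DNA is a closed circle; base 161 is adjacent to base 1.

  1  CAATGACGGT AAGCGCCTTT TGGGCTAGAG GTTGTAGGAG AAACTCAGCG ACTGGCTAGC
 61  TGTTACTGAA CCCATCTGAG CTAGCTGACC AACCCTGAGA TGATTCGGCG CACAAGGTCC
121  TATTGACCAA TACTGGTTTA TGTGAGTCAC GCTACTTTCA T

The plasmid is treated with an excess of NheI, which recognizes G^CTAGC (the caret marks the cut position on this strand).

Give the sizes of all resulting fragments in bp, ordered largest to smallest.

136, 25 bp

NheI sites (GCTAGC) start at positions 55, 80.
NheI cuts after the first base of each site, so after positions 55, 80.
Circular molecule, 2 cuts → 2 fragments:
  56–80 → 25 bp
  81–161 then 1–55 → 81 + 55 = 136 bp
Sorted largest to smallest: 136, 25 bp.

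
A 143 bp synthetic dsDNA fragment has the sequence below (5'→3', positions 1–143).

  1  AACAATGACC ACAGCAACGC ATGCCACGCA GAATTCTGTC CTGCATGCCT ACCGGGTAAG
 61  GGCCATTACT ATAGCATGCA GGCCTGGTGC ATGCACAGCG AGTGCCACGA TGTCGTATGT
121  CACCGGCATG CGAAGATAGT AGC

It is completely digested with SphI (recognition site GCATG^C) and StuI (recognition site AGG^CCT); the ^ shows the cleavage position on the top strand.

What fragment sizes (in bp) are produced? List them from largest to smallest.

SphI sites (GCATGC) start at positions 19, 43, 74, 89, 126.
SphI cuts after base 5 of each site (before the last base), so after positions 23, 47, 78, 93, 130.
The StuI site (AGGCCT) starts at position 80.
StuI cuts after base 3 of each site, so after position 82.
Combined cut positions: 23, 47, 78, 82, 93, 130.
Linear molecule, 6 cuts → 7 fragments:
  1–23 → 23 bp
  24–47 → 24 bp
  48–78 → 31 bp
  79–82 → 4 bp
  83–93 → 11 bp
  94–130 → 37 bp
  131–143 → 13 bp
Sorted largest to smallest: 37, 31, 24, 23, 13, 11, 4 bp.

37, 31, 24, 23, 13, 11, 4 bp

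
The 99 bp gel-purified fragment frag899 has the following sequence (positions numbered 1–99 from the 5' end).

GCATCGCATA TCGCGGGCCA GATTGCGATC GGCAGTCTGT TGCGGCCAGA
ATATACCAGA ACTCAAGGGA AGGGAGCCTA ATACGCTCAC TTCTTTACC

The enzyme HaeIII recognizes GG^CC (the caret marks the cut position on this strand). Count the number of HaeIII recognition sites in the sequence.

GGCC occurs starting at positions 16, 44.
HaeIII cuts at 2 sites.

2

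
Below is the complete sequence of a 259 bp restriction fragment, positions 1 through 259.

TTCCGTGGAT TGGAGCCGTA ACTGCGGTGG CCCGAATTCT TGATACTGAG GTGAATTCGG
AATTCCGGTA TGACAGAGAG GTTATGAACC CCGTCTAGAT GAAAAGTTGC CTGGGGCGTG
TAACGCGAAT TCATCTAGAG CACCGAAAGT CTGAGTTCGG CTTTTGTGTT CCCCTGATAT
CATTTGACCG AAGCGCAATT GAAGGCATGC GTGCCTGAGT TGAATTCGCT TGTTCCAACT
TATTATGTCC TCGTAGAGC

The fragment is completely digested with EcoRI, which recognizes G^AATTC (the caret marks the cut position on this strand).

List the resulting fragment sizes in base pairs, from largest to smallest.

EcoRI sites (GAATTC) start at positions 34, 53, 60, 127, 222.
EcoRI cuts after the first base of each site, so after positions 34, 53, 60, 127, 222.
Linear molecule, 5 cuts → 6 fragments:
  1–34 → 34 bp
  35–53 → 19 bp
  54–60 → 7 bp
  61–127 → 67 bp
  128–222 → 95 bp
  223–259 → 37 bp
Sorted largest to smallest: 95, 67, 37, 34, 19, 7 bp.

95, 67, 37, 34, 19, 7 bp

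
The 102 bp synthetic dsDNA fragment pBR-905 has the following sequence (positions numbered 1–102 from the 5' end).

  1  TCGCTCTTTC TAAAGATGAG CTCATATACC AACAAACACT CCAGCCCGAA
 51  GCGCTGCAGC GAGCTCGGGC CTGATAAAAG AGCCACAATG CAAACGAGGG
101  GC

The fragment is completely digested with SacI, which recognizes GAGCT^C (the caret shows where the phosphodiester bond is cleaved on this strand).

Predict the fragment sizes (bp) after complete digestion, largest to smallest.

SacI sites (GAGCTC) start at positions 18, 61.
SacI cuts after base 5 of each site (before the last base), so after positions 22, 65.
Linear molecule, 2 cuts → 3 fragments:
  1–22 → 22 bp
  23–65 → 43 bp
  66–102 → 37 bp
Sorted largest to smallest: 43, 37, 22 bp.

43, 37, 22 bp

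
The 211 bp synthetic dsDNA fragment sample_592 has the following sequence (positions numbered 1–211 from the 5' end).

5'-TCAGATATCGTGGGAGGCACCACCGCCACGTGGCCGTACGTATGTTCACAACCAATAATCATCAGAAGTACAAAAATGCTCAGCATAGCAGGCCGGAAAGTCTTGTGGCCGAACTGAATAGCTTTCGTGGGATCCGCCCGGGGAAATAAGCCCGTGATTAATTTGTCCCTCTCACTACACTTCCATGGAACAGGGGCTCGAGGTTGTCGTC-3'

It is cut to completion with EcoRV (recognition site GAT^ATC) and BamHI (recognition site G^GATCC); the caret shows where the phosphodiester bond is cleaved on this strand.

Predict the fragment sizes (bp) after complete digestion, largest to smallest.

The EcoRV site (GATATC) starts at position 4.
EcoRV cuts after base 3 of each site, so after position 6.
The BamHI site (GGATCC) starts at position 130.
BamHI cuts after the first base of each site, so after position 130.
Combined cut positions: 6, 130.
Linear molecule, 2 cuts → 3 fragments:
  1–6 → 6 bp
  7–130 → 124 bp
  131–211 → 81 bp
Sorted largest to smallest: 124, 81, 6 bp.

124, 81, 6 bp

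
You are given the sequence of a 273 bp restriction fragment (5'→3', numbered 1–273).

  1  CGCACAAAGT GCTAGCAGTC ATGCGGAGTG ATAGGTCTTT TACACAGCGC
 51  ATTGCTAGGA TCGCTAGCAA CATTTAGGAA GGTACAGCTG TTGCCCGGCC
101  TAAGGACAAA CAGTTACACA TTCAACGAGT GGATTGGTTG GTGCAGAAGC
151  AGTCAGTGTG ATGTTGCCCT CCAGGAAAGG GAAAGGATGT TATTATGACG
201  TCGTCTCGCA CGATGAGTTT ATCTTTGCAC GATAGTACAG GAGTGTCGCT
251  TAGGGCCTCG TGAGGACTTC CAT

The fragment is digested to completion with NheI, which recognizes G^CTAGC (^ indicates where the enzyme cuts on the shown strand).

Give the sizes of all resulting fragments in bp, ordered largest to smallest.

NheI sites (GCTAGC) start at positions 11, 63.
NheI cuts after the first base of each site, so after positions 11, 63.
Linear molecule, 2 cuts → 3 fragments:
  1–11 → 11 bp
  12–63 → 52 bp
  64–273 → 210 bp
Sorted largest to smallest: 210, 52, 11 bp.

210, 52, 11 bp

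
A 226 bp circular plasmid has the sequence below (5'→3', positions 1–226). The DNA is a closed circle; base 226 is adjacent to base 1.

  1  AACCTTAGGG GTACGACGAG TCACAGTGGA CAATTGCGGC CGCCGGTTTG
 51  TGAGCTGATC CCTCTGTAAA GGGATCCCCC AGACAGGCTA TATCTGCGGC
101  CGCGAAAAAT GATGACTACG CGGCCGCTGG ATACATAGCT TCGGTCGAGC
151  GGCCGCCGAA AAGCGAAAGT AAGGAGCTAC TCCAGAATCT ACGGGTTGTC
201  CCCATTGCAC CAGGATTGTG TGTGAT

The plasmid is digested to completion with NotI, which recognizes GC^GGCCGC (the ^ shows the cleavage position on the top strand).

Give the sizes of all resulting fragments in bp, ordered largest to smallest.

NotI sites (GCGGCCGC) start at positions 36, 96, 120, 149.
NotI cuts after base 2 of each site, so after positions 37, 97, 121, 150.
Circular molecule, 4 cuts → 4 fragments:
  38–97 → 60 bp
  98–121 → 24 bp
  122–150 → 29 bp
  151–226 then 1–37 → 76 + 37 = 113 bp
Sorted largest to smallest: 113, 60, 29, 24 bp.

113, 60, 29, 24 bp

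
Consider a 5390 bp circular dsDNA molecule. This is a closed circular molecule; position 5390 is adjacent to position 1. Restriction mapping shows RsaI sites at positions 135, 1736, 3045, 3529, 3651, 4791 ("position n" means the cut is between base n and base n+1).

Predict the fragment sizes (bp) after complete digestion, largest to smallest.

1601, 1309, 1140, 734, 484, 122 bp

Circular molecule, 6 cuts → 6 fragments:
  1736 − 135 = 1601 bp
  3045 − 1736 = 1309 bp
  3529 − 3045 = 484 bp
  3651 − 3529 = 122 bp
  4791 − 3651 = 1140 bp
  wrap: 5390 − 4791 + 135 = 734 bp
Sorted largest to smallest: 1601, 1309, 1140, 734, 484, 122 bp.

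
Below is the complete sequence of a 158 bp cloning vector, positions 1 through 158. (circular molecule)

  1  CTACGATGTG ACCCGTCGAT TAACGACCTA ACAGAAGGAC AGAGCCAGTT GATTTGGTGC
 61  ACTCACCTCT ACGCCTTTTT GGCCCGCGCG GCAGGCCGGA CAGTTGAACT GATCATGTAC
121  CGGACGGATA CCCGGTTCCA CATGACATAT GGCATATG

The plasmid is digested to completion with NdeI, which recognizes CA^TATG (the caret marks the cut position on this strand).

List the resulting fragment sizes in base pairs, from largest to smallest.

NdeI sites (CATATG) start at positions 146, 153.
NdeI cuts after base 2 of each site, so after positions 147, 154.
Circular molecule, 2 cuts → 2 fragments:
  148–154 → 7 bp
  155–158 then 1–147 → 4 + 147 = 151 bp
Sorted largest to smallest: 151, 7 bp.

151, 7 bp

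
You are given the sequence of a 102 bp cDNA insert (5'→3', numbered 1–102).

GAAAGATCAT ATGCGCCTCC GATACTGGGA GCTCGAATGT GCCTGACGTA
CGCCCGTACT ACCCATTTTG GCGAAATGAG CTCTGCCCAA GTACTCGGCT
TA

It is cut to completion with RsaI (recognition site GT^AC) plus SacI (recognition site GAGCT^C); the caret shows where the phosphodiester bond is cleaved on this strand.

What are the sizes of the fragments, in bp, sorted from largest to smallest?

33, 25, 16, 10, 10, 8 bp

RsaI sites (GTAC) start at positions 48, 56, 91.
RsaI cuts after base 2 of each site, so after positions 49, 57, 92.
SacI sites (GAGCTC) start at positions 29, 78.
SacI cuts after base 5 of each site (before the last base), so after positions 33, 82.
Combined cut positions: 33, 49, 57, 82, 92.
Linear molecule, 5 cuts → 6 fragments:
  1–33 → 33 bp
  34–49 → 16 bp
  50–57 → 8 bp
  58–82 → 25 bp
  83–92 → 10 bp
  93–102 → 10 bp
Sorted largest to smallest: 33, 25, 16, 10, 10, 8 bp.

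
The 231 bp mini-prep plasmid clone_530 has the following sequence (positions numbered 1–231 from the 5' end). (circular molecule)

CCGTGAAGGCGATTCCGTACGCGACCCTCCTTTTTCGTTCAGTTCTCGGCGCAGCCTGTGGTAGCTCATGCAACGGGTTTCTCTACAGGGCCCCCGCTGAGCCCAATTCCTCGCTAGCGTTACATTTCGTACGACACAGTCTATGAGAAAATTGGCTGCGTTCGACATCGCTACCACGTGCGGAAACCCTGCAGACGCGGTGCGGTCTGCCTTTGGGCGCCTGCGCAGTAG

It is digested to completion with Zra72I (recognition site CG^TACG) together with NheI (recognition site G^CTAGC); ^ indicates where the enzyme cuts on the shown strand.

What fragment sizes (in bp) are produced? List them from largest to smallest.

119, 96, 16 bp

Zra72I sites (CGTACG) start at positions 16, 128.
Zra72I cuts after base 2 of each site, so after positions 17, 129.
The NheI site (GCTAGC) starts at position 113.
NheI cuts after the first base of each site, so after position 113.
Combined cut positions: 17, 113, 129.
Circular molecule, 3 cuts → 3 fragments:
  18–113 → 96 bp
  114–129 → 16 bp
  130–231 then 1–17 → 102 + 17 = 119 bp
Sorted largest to smallest: 119, 96, 16 bp.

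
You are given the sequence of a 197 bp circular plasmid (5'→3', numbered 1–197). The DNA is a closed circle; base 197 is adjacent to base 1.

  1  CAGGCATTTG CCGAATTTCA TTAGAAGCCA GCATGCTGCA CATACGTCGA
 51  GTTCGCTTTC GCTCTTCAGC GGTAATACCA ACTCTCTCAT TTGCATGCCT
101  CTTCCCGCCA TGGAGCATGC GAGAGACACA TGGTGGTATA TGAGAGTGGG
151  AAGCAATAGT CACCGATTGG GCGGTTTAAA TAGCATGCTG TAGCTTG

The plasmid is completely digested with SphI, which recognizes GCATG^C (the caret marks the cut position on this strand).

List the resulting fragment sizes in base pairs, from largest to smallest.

SphI sites (GCATGC) start at positions 31, 93, 115, 183.
SphI cuts after base 5 of each site (before the last base), so after positions 35, 97, 119, 187.
Circular molecule, 4 cuts → 4 fragments:
  36–97 → 62 bp
  98–119 → 22 bp
  120–187 → 68 bp
  188–197 then 1–35 → 10 + 35 = 45 bp
Sorted largest to smallest: 68, 62, 45, 22 bp.

68, 62, 45, 22 bp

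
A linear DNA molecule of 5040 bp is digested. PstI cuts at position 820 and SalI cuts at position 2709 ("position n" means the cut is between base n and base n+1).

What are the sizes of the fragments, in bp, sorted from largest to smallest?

2331, 1889, 820 bp

Combined cut positions (sorted): 820, 2709.
Linear molecule, 2 cuts → 3 fragments:
  820 − 0 = 820 bp
  2709 − 820 = 1889 bp
  5040 − 2709 = 2331 bp
Sorted largest to smallest: 2331, 1889, 820 bp.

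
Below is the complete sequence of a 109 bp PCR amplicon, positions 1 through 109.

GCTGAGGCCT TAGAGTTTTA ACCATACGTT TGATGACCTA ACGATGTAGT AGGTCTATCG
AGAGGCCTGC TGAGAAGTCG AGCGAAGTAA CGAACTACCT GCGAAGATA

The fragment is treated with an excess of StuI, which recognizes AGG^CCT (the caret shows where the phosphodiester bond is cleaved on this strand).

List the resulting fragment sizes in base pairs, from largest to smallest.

StuI sites (AGGCCT) start at positions 5, 63.
StuI cuts after base 3 of each site, so after positions 7, 65.
Linear molecule, 2 cuts → 3 fragments:
  1–7 → 7 bp
  8–65 → 58 bp
  66–109 → 44 bp
Sorted largest to smallest: 58, 44, 7 bp.

58, 44, 7 bp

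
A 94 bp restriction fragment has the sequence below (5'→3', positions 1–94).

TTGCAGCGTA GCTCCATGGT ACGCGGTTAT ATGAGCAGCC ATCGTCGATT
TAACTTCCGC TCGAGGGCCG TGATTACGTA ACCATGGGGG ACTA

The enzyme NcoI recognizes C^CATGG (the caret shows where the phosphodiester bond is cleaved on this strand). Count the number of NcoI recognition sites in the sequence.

2

CCATGG occurs starting at positions 14, 82.
NcoI cuts at 2 sites.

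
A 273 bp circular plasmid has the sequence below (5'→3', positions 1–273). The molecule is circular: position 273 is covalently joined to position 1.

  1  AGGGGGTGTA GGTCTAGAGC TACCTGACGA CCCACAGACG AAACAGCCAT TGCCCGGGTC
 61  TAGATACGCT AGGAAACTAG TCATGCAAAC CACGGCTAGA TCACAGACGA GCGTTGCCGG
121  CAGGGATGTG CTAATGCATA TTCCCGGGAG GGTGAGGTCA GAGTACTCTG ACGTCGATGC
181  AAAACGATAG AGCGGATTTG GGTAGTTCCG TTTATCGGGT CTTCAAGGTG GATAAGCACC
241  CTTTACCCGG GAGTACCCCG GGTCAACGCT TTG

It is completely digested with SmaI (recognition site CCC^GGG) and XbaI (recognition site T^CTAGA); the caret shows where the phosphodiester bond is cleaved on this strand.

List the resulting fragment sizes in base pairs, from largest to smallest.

SmaI sites (CCCGGG) start at positions 53, 143, 246, 257.
SmaI cuts after base 3 of each site, so after positions 55, 145, 248, 259.
XbaI sites (TCTAGA) start at positions 13, 59.
XbaI cuts after the first base of each site, so after positions 13, 59.
Combined cut positions: 13, 55, 59, 145, 248, 259.
Circular molecule, 6 cuts → 6 fragments:
  14–55 → 42 bp
  56–59 → 4 bp
  60–145 → 86 bp
  146–248 → 103 bp
  249–259 → 11 bp
  260–273 then 1–13 → 14 + 13 = 27 bp
Sorted largest to smallest: 103, 86, 42, 27, 11, 4 bp.

103, 86, 42, 27, 11, 4 bp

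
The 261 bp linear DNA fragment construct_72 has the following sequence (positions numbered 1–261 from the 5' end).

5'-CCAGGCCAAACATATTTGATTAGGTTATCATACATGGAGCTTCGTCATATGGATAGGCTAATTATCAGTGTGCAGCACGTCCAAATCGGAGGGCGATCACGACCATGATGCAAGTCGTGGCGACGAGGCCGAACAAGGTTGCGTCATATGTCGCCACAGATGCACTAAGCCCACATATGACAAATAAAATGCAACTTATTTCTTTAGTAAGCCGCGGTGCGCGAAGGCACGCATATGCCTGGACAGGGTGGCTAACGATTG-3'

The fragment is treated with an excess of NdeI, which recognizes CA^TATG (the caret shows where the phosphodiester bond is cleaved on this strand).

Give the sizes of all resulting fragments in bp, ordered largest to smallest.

NdeI sites (CATATG) start at positions 46, 145, 174, 232.
NdeI cuts after base 2 of each site, so after positions 47, 146, 175, 233.
Linear molecule, 4 cuts → 5 fragments:
  1–47 → 47 bp
  48–146 → 99 bp
  147–175 → 29 bp
  176–233 → 58 bp
  234–261 → 28 bp
Sorted largest to smallest: 99, 58, 47, 29, 28 bp.

99, 58, 47, 29, 28 bp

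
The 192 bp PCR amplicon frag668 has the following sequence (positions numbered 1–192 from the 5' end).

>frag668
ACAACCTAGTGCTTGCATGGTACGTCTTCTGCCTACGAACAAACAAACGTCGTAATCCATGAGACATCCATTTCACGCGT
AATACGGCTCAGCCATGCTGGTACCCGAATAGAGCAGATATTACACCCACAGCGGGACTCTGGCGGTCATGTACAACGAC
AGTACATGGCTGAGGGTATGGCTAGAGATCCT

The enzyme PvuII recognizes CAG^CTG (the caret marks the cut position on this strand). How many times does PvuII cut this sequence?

0

No occurrence of CAGCTG is present in the sequence.
PvuII does not cut: 0 sites.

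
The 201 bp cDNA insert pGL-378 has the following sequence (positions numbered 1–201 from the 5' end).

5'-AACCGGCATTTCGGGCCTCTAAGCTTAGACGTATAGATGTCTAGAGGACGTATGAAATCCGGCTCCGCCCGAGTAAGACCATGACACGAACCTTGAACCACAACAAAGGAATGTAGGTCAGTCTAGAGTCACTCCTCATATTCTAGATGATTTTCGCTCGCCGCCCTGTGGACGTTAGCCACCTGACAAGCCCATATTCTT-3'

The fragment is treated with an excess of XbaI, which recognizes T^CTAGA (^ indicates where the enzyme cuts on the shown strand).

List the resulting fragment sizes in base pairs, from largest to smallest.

XbaI sites (TCTAGA) start at positions 40, 122, 142.
XbaI cuts after the first base of each site, so after positions 40, 122, 142.
Linear molecule, 3 cuts → 4 fragments:
  1–40 → 40 bp
  41–122 → 82 bp
  123–142 → 20 bp
  143–201 → 59 bp
Sorted largest to smallest: 82, 59, 40, 20 bp.

82, 59, 40, 20 bp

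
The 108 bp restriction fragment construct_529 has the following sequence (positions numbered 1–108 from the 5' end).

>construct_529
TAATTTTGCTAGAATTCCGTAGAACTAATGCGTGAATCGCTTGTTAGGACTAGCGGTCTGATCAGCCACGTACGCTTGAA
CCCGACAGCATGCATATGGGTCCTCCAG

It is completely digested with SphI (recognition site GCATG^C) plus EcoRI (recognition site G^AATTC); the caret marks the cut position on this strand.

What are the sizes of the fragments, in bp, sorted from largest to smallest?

The SphI site (GCATGC) starts at position 88.
SphI cuts after base 5 of each site (before the last base), so after position 92.
The EcoRI site (GAATTC) starts at position 12.
EcoRI cuts after the first base of each site, so after position 12.
Combined cut positions: 12, 92.
Linear molecule, 2 cuts → 3 fragments:
  1–12 → 12 bp
  13–92 → 80 bp
  93–108 → 16 bp
Sorted largest to smallest: 80, 16, 12 bp.

80, 16, 12 bp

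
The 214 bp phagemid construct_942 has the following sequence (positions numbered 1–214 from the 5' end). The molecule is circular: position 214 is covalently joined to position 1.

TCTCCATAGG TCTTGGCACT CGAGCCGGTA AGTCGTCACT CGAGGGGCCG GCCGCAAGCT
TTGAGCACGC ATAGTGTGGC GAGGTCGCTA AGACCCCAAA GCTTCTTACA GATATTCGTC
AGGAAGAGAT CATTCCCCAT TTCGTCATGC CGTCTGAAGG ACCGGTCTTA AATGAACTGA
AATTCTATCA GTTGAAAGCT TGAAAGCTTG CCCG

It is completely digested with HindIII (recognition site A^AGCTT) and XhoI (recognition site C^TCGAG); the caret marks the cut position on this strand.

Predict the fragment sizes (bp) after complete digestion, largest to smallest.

HindIII sites (AAGCTT) start at positions 56, 99, 196, 204.
HindIII cuts after the first base of each site, so after positions 56, 99, 196, 204.
XhoI sites (CTCGAG) start at positions 19, 39.
XhoI cuts after the first base of each site, so after positions 19, 39.
Combined cut positions: 19, 39, 56, 99, 196, 204.
Circular molecule, 6 cuts → 6 fragments:
  20–39 → 20 bp
  40–56 → 17 bp
  57–99 → 43 bp
  100–196 → 97 bp
  197–204 → 8 bp
  205–214 then 1–19 → 10 + 19 = 29 bp
Sorted largest to smallest: 97, 43, 29, 20, 17, 8 bp.

97, 43, 29, 20, 17, 8 bp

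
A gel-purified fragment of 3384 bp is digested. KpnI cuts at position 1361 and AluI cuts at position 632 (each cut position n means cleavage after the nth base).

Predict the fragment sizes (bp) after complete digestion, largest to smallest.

2023, 729, 632 bp

Combined cut positions (sorted): 632, 1361.
Linear molecule, 2 cuts → 3 fragments:
  632 − 0 = 632 bp
  1361 − 632 = 729 bp
  3384 − 1361 = 2023 bp
Sorted largest to smallest: 2023, 729, 632 bp.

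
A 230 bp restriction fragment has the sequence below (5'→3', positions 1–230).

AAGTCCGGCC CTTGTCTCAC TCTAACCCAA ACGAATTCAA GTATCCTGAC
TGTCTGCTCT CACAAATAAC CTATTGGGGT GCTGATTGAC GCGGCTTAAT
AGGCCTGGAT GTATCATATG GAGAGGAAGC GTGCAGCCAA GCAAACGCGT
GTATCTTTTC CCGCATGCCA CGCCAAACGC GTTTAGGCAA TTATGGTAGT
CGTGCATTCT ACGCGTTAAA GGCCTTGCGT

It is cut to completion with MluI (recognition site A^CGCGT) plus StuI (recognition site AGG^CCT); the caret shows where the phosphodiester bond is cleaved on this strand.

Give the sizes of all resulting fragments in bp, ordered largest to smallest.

103, 42, 34, 32, 11, 8 bp

MluI sites (ACGCGT) start at positions 145, 177, 211.
MluI cuts after the first base of each site, so after positions 145, 177, 211.
StuI sites (AGGCCT) start at positions 101, 220.
StuI cuts after base 3 of each site, so after positions 103, 222.
Combined cut positions: 103, 145, 177, 211, 222.
Linear molecule, 5 cuts → 6 fragments:
  1–103 → 103 bp
  104–145 → 42 bp
  146–177 → 32 bp
  178–211 → 34 bp
  212–222 → 11 bp
  223–230 → 8 bp
Sorted largest to smallest: 103, 42, 34, 32, 11, 8 bp.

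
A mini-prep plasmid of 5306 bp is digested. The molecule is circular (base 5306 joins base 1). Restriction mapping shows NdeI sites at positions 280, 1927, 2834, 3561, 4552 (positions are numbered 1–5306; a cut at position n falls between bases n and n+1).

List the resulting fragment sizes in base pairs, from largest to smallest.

Circular molecule, 5 cuts → 5 fragments:
  1927 − 280 = 1647 bp
  2834 − 1927 = 907 bp
  3561 − 2834 = 727 bp
  4552 − 3561 = 991 bp
  wrap: 5306 − 4552 + 280 = 1034 bp
Sorted largest to smallest: 1647, 1034, 991, 907, 727 bp.

1647, 1034, 991, 907, 727 bp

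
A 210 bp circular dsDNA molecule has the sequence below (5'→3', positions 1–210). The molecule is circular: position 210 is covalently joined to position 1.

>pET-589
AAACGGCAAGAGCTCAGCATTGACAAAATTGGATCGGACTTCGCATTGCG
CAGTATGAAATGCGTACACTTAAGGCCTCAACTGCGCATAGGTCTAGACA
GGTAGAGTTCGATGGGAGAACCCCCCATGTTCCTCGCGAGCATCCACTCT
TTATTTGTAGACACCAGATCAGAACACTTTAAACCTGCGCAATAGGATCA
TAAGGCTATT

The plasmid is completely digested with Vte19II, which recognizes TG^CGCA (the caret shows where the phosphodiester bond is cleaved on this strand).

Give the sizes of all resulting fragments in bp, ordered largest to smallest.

Vte19II sites (TGCGCA) start at positions 47, 83, 186.
Vte19II cuts after base 2 of each site, so after positions 48, 84, 187.
Circular molecule, 3 cuts → 3 fragments:
  49–84 → 36 bp
  85–187 → 103 bp
  188–210 then 1–48 → 23 + 48 = 71 bp
Sorted largest to smallest: 103, 71, 36 bp.

103, 71, 36 bp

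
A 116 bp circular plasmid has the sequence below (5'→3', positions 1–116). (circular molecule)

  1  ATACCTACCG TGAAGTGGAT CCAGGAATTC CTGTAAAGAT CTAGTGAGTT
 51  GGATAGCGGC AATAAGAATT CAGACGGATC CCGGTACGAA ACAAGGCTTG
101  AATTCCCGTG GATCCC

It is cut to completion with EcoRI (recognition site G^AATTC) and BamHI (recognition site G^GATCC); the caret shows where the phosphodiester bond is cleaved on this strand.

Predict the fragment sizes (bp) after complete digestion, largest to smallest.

EcoRI sites (GAATTC) start at positions 25, 66, 100.
EcoRI cuts after the first base of each site, so after positions 25, 66, 100.
BamHI sites (GGATCC) start at positions 17, 76, 110.
BamHI cuts after the first base of each site, so after positions 17, 76, 110.
Combined cut positions: 17, 25, 66, 76, 100, 110.
Circular molecule, 6 cuts → 6 fragments:
  18–25 → 8 bp
  26–66 → 41 bp
  67–76 → 10 bp
  77–100 → 24 bp
  101–110 → 10 bp
  111–116 then 1–17 → 6 + 17 = 23 bp
Sorted largest to smallest: 41, 24, 23, 10, 10, 8 bp.

41, 24, 23, 10, 10, 8 bp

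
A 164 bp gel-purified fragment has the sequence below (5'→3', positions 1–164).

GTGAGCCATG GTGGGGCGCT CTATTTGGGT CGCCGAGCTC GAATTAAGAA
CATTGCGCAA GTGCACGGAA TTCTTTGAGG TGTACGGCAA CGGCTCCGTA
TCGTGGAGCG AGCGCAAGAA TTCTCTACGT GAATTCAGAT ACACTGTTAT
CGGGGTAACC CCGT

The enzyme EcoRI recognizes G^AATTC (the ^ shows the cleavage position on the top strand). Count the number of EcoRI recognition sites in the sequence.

GAATTC occurs starting at positions 68, 118, 131.
EcoRI cuts at 3 sites.

3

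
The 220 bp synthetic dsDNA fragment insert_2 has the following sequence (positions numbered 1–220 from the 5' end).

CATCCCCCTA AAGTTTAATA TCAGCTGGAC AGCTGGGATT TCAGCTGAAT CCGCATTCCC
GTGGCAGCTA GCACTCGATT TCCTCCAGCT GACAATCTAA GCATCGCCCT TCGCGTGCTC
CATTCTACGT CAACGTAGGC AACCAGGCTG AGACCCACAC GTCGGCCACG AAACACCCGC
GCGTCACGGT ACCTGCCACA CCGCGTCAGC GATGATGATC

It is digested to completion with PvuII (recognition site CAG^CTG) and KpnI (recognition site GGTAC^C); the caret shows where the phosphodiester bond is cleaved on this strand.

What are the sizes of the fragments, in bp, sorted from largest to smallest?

PvuII sites (CAGCTG) start at positions 22, 30, 42, 86.
PvuII cuts after base 3 of each site, so after positions 24, 32, 44, 88.
The KpnI site (GGTACC) starts at position 188.
KpnI cuts after base 5 of each site (before the last base), so after position 192.
Combined cut positions: 24, 32, 44, 88, 192.
Linear molecule, 5 cuts → 6 fragments:
  1–24 → 24 bp
  25–32 → 8 bp
  33–44 → 12 bp
  45–88 → 44 bp
  89–192 → 104 bp
  193–220 → 28 bp
Sorted largest to smallest: 104, 44, 28, 24, 12, 8 bp.

104, 44, 28, 24, 12, 8 bp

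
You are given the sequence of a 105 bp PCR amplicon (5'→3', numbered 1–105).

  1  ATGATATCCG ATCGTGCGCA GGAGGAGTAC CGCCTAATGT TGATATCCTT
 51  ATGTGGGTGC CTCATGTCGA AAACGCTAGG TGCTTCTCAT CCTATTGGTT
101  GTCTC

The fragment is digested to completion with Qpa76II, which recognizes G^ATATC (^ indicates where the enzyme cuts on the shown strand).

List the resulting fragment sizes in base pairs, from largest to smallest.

Qpa76II sites (GATATC) start at positions 3, 42.
Qpa76II cuts after the first base of each site, so after positions 3, 42.
Linear molecule, 2 cuts → 3 fragments:
  1–3 → 3 bp
  4–42 → 39 bp
  43–105 → 63 bp
Sorted largest to smallest: 63, 39, 3 bp.

63, 39, 3 bp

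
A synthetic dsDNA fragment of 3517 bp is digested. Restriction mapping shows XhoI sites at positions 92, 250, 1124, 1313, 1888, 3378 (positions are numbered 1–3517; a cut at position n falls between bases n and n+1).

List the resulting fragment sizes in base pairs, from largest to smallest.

Linear molecule, 6 cuts → 7 fragments:
  92 − 0 = 92 bp
  250 − 92 = 158 bp
  1124 − 250 = 874 bp
  1313 − 1124 = 189 bp
  1888 − 1313 = 575 bp
  3378 − 1888 = 1490 bp
  3517 − 3378 = 139 bp
Sorted largest to smallest: 1490, 874, 575, 189, 158, 139, 92 bp.

1490, 874, 575, 189, 158, 139, 92 bp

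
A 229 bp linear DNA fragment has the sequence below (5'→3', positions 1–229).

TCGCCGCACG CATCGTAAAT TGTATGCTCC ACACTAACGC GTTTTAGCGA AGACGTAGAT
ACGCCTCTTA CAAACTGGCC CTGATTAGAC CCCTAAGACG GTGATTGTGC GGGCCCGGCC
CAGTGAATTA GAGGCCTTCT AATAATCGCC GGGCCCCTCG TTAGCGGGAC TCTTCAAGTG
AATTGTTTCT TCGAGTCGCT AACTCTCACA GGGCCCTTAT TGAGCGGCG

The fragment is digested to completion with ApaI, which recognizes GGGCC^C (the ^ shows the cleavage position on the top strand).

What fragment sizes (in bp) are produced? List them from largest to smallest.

115, 60, 40, 14 bp

ApaI sites (GGGCCC) start at positions 111, 151, 211.
ApaI cuts after base 5 of each site (before the last base), so after positions 115, 155, 215.
Linear molecule, 3 cuts → 4 fragments:
  1–115 → 115 bp
  116–155 → 40 bp
  156–215 → 60 bp
  216–229 → 14 bp
Sorted largest to smallest: 115, 60, 40, 14 bp.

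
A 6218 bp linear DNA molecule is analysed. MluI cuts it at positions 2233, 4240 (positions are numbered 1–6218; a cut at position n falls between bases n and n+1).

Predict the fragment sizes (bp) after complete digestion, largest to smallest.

2233, 2007, 1978 bp

Linear molecule, 2 cuts → 3 fragments:
  2233 − 0 = 2233 bp
  4240 − 2233 = 2007 bp
  6218 − 4240 = 1978 bp
Sorted largest to smallest: 2233, 2007, 1978 bp.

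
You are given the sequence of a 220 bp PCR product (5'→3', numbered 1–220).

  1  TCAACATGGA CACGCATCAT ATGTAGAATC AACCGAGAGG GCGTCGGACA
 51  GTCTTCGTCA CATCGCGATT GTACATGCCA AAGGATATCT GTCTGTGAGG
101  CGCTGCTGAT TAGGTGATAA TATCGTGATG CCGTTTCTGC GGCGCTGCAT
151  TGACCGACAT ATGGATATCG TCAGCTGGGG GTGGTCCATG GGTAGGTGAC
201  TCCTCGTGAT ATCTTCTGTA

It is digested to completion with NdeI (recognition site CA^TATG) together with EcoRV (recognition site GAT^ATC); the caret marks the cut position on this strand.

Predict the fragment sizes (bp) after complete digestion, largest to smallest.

NdeI sites (CATATG) start at positions 18, 158.
NdeI cuts after base 2 of each site, so after positions 19, 159.
EcoRV sites (GATATC) start at positions 84, 164, 208.
EcoRV cuts after base 3 of each site, so after positions 86, 166, 210.
Combined cut positions: 19, 86, 159, 166, 210.
Linear molecule, 5 cuts → 6 fragments:
  1–19 → 19 bp
  20–86 → 67 bp
  87–159 → 73 bp
  160–166 → 7 bp
  167–210 → 44 bp
  211–220 → 10 bp
Sorted largest to smallest: 73, 67, 44, 19, 10, 7 bp.

73, 67, 44, 19, 10, 7 bp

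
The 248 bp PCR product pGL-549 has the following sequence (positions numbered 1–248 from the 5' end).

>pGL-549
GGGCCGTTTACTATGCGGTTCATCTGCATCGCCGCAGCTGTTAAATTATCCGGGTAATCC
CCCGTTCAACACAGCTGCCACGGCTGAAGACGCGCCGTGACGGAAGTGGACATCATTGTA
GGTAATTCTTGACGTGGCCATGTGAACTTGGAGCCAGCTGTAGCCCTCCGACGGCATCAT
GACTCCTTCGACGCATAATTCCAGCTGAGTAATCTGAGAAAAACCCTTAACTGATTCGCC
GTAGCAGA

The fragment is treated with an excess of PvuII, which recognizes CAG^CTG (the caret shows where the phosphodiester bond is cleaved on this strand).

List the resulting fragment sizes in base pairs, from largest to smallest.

PvuII sites (CAGCTG) start at positions 35, 72, 155, 202.
PvuII cuts after base 3 of each site, so after positions 37, 74, 157, 204.
Linear molecule, 4 cuts → 5 fragments:
  1–37 → 37 bp
  38–74 → 37 bp
  75–157 → 83 bp
  158–204 → 47 bp
  205–248 → 44 bp
Sorted largest to smallest: 83, 47, 44, 37, 37 bp.

83, 47, 44, 37, 37 bp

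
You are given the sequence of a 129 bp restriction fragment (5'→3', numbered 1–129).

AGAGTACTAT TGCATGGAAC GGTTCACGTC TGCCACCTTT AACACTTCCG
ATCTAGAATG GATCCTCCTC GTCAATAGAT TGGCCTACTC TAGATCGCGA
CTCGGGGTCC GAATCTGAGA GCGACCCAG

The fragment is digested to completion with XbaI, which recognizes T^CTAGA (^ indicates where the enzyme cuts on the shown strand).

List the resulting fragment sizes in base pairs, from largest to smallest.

52, 40, 37 bp

XbaI sites (TCTAGA) start at positions 52, 89.
XbaI cuts after the first base of each site, so after positions 52, 89.
Linear molecule, 2 cuts → 3 fragments:
  1–52 → 52 bp
  53–89 → 37 bp
  90–129 → 40 bp
Sorted largest to smallest: 52, 40, 37 bp.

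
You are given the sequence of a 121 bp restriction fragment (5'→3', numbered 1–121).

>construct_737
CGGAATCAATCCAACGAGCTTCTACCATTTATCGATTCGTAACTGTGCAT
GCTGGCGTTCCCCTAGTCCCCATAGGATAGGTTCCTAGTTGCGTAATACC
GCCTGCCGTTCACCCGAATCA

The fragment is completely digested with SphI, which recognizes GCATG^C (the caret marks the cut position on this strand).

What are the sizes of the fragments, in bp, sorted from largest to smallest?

The SphI site (GCATGC) starts at position 47.
SphI cuts after base 5 of each site (before the last base), so after position 51.
Linear molecule, 1 cut → 2 fragments:
  1–51 → 51 bp
  52–121 → 70 bp
Sorted largest to smallest: 70, 51 bp.

70, 51 bp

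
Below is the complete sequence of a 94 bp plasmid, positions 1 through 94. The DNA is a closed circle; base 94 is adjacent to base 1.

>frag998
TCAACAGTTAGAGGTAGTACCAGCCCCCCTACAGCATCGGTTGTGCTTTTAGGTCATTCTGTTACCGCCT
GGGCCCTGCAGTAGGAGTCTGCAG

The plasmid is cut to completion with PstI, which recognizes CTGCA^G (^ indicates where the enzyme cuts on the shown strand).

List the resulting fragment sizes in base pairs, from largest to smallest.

81, 13 bp

PstI sites (CTGCAG) start at positions 76, 89.
PstI cuts after base 5 of each site (before the last base), so after positions 80, 93.
Circular molecule, 2 cuts → 2 fragments:
  81–93 → 13 bp
  94–94 then 1–80 → 1 + 80 = 81 bp
Sorted largest to smallest: 81, 13 bp.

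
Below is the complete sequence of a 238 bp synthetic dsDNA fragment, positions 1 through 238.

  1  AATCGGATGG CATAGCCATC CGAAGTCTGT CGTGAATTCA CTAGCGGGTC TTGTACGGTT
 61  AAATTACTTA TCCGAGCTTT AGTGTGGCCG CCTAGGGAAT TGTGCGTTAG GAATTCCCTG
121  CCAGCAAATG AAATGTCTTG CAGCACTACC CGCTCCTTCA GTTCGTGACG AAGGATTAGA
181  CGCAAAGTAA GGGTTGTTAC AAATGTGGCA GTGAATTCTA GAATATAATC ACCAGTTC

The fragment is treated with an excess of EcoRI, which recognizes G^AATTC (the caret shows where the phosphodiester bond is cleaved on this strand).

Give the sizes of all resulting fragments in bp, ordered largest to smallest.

102, 77, 34, 25 bp

EcoRI sites (GAATTC) start at positions 34, 111, 213.
EcoRI cuts after the first base of each site, so after positions 34, 111, 213.
Linear molecule, 3 cuts → 4 fragments:
  1–34 → 34 bp
  35–111 → 77 bp
  112–213 → 102 bp
  214–238 → 25 bp
Sorted largest to smallest: 102, 77, 34, 25 bp.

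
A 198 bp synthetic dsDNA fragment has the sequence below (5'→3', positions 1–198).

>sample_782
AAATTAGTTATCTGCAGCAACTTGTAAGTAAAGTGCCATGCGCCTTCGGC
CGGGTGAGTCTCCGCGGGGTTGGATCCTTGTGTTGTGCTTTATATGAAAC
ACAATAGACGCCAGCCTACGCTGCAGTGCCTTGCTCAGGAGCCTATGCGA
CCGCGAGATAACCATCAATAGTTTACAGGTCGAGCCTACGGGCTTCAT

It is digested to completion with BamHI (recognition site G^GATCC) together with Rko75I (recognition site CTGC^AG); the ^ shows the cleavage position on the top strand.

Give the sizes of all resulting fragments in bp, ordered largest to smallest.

The BamHI site (GGATCC) starts at position 72.
BamHI cuts after the first base of each site, so after position 72.
Rko75I sites (CTGCAG) start at positions 12, 121.
Rko75I cuts after base 4 of each site, so after positions 15, 124.
Combined cut positions: 15, 72, 124.
Linear molecule, 3 cuts → 4 fragments:
  1–15 → 15 bp
  16–72 → 57 bp
  73–124 → 52 bp
  125–198 → 74 bp
Sorted largest to smallest: 74, 57, 52, 15 bp.

74, 57, 52, 15 bp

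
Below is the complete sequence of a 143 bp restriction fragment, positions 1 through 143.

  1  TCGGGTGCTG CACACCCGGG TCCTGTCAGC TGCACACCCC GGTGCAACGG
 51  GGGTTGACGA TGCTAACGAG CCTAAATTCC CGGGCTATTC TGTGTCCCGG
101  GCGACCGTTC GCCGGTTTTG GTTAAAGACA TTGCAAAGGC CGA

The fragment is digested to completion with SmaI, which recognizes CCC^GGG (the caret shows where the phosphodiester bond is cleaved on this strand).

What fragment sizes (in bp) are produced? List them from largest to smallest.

64, 45, 17, 17 bp

SmaI sites (CCCGGG) start at positions 15, 79, 96.
SmaI cuts after base 3 of each site, so after positions 17, 81, 98.
Linear molecule, 3 cuts → 4 fragments:
  1–17 → 17 bp
  18–81 → 64 bp
  82–98 → 17 bp
  99–143 → 45 bp
Sorted largest to smallest: 64, 45, 17, 17 bp.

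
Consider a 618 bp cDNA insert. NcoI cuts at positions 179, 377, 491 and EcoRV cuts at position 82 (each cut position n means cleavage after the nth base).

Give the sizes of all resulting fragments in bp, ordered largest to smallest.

Combined cut positions (sorted): 82, 179, 377, 491.
Linear molecule, 4 cuts → 5 fragments:
  82 − 0 = 82 bp
  179 − 82 = 97 bp
  377 − 179 = 198 bp
  491 − 377 = 114 bp
  618 − 491 = 127 bp
Sorted largest to smallest: 198, 127, 114, 97, 82 bp.

198, 127, 114, 97, 82 bp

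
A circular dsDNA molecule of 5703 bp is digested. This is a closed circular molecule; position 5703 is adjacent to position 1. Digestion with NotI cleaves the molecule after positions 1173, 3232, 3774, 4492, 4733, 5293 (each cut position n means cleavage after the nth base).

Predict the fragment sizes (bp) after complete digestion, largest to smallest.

Circular molecule, 6 cuts → 6 fragments:
  3232 − 1173 = 2059 bp
  3774 − 3232 = 542 bp
  4492 − 3774 = 718 bp
  4733 − 4492 = 241 bp
  5293 − 4733 = 560 bp
  wrap: 5703 − 5293 + 1173 = 1583 bp
Sorted largest to smallest: 2059, 1583, 718, 560, 542, 241 bp.

2059, 1583, 718, 560, 542, 241 bp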